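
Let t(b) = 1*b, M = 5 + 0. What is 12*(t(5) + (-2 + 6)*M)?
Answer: 300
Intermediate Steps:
M = 5
t(b) = b
12*(t(5) + (-2 + 6)*M) = 12*(5 + (-2 + 6)*5) = 12*(5 + 4*5) = 12*(5 + 20) = 12*25 = 300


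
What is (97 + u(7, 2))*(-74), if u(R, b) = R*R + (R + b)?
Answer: -11470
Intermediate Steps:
u(R, b) = R + b + R² (u(R, b) = R² + (R + b) = R + b + R²)
(97 + u(7, 2))*(-74) = (97 + (7 + 2 + 7²))*(-74) = (97 + (7 + 2 + 49))*(-74) = (97 + 58)*(-74) = 155*(-74) = -11470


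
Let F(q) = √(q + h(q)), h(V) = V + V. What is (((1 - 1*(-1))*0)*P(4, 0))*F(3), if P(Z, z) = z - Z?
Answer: 0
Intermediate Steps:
h(V) = 2*V
F(q) = √3*√q (F(q) = √(q + 2*q) = √(3*q) = √3*√q)
(((1 - 1*(-1))*0)*P(4, 0))*F(3) = (((1 - 1*(-1))*0)*(0 - 1*4))*(√3*√3) = (((1 + 1)*0)*(0 - 4))*3 = ((2*0)*(-4))*3 = (0*(-4))*3 = 0*3 = 0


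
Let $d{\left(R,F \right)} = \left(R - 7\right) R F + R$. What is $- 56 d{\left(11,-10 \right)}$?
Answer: $24024$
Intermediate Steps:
$d{\left(R,F \right)} = R + F R \left(-7 + R\right)$ ($d{\left(R,F \right)} = \left(-7 + R\right) R F + R = R \left(-7 + R\right) F + R = F R \left(-7 + R\right) + R = R + F R \left(-7 + R\right)$)
$- 56 d{\left(11,-10 \right)} = - 56 \cdot 11 \left(1 - -70 - 110\right) = - 56 \cdot 11 \left(1 + 70 - 110\right) = - 56 \cdot 11 \left(-39\right) = \left(-56\right) \left(-429\right) = 24024$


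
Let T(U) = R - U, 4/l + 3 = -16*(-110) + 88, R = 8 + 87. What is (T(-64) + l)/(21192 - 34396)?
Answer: -293359/24361380 ≈ -0.012042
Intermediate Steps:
R = 95
l = 4/1845 (l = 4/(-3 + (-16*(-110) + 88)) = 4/(-3 + (1760 + 88)) = 4/(-3 + 1848) = 4/1845 ≈ 0.0021680)
T(U) = 95 - U
(T(-64) + l)/(21192 - 34396) = ((95 - 1*(-64)) + 4/1845)/(21192 - 34396) = ((95 + 64) + 4/1845)/(-13204) = (159 + 4/1845)*(-1/13204) = (293359/1845)*(-1/13204) = -293359/24361380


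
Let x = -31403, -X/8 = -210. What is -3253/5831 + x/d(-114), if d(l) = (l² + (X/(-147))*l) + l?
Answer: -1604779633/578983314 ≈ -2.7717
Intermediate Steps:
X = 1680 (X = -8*(-210) = 1680)
d(l) = l² - 73*l/7 (d(l) = (l² + (1680/(-147))*l) + l = (l² + (1680*(-1/147))*l) + l = (l² - 80*l/7) + l = l² - 73*l/7)
-3253/5831 + x/d(-114) = -3253/5831 - 31403*(-7/(114*(-73 + 7*(-114)))) = -3253*1/5831 - 31403*(-7/(114*(-73 - 798))) = -3253/5831 - 31403/((⅐)*(-114)*(-871)) = -3253/5831 - 31403/99294/7 = -3253/5831 - 31403*7/99294 = -3253/5831 - 219821/99294 = -1604779633/578983314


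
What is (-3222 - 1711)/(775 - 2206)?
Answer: 4933/1431 ≈ 3.4472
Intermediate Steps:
(-3222 - 1711)/(775 - 2206) = -4933/(-1431) = -4933*(-1/1431) = 4933/1431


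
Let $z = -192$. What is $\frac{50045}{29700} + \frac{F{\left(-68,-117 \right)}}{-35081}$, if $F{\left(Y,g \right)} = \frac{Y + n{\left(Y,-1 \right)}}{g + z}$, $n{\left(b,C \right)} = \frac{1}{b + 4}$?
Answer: $\frac{578653046657}{343412118720} \approx 1.685$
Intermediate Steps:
$n{\left(b,C \right)} = \frac{1}{4 + b}$
$F{\left(Y,g \right)} = \frac{Y + \frac{1}{4 + Y}}{-192 + g}$ ($F{\left(Y,g \right)} = \frac{Y + \frac{1}{4 + Y}}{g - 192} = \frac{Y + \frac{1}{4 + Y}}{-192 + g}$)
$\frac{50045}{29700} + \frac{F{\left(-68,-117 \right)}}{-35081} = \frac{50045}{29700} + \frac{\frac{1}{-192 - 117} \frac{1}{4 - 68} \left(1 - 68 \left(4 - 68\right)\right)}{-35081} = 50045 \cdot \frac{1}{29700} + \frac{1 - -4352}{\left(-309\right) \left(-64\right)} \left(- \frac{1}{35081}\right) = \frac{10009}{5940} + \left(- \frac{1}{309}\right) \left(- \frac{1}{64}\right) \left(1 + 4352\right) \left(- \frac{1}{35081}\right) = \frac{10009}{5940} + \left(- \frac{1}{309}\right) \left(- \frac{1}{64}\right) 4353 \left(- \frac{1}{35081}\right) = \frac{10009}{5940} + \frac{1451}{6592} \left(- \frac{1}{35081}\right) = \frac{10009}{5940} - \frac{1451}{231253952} = \frac{578653046657}{343412118720}$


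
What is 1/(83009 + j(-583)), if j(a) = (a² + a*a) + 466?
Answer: 1/763253 ≈ 1.3102e-6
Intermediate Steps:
j(a) = 466 + 2*a² (j(a) = (a² + a²) + 466 = 2*a² + 466 = 466 + 2*a²)
1/(83009 + j(-583)) = 1/(83009 + (466 + 2*(-583)²)) = 1/(83009 + (466 + 2*339889)) = 1/(83009 + (466 + 679778)) = 1/(83009 + 680244) = 1/763253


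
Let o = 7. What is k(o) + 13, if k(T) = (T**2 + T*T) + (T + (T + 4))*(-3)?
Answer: 57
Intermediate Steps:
k(T) = -12 - 6*T + 2*T**2 (k(T) = (T**2 + T**2) + (T + (4 + T))*(-3) = 2*T**2 + (4 + 2*T)*(-3) = 2*T**2 + (-12 - 6*T) = -12 - 6*T + 2*T**2)
k(o) + 13 = (-12 - 6*7 + 2*7**2) + 13 = (-12 - 42 + 2*49) + 13 = (-12 - 42 + 98) + 13 = 44 + 13 = 57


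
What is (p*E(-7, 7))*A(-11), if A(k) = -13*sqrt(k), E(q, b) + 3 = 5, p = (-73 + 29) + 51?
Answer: -182*I*sqrt(11) ≈ -603.63*I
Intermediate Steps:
p = 7 (p = -44 + 51 = 7)
E(q, b) = 2 (E(q, b) = -3 + 5 = 2)
(p*E(-7, 7))*A(-11) = (7*2)*(-13*I*sqrt(11)) = 14*(-13*I*sqrt(11)) = -182*I*sqrt(11)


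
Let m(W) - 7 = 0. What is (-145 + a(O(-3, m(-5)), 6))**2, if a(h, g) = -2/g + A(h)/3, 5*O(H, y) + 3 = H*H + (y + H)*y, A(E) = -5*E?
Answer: 220900/9 ≈ 24544.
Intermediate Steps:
m(W) = 7 (m(W) = 7 + 0 = 7)
O(H, y) = -3/5 + H**2/5 + y*(H + y)/5 (O(H, y) = -3/5 + (H*H + (y + H)*y)/5 = -3/5 + (H**2 + (H + y)*y)/5 = -3/5 + (H**2 + y*(H + y))/5 = -3/5 + (H**2/5 + y*(H + y)/5) = -3/5 + H**2/5 + y*(H + y)/5)
a(h, g) = -2/g - 5*h/3
(-145 + a(O(-3, m(-5)), 6))**2 = (-145 + (-2/6 - 5*(-3/5 + (1/5)*(-3)**2 + (1/5)*7**2 + (1/5)*(-3)*7)/3))**2 = (-145 + (-2*1/6 - 5*(-3/5 + (1/5)*9 + (1/5)*49 - 21/5)/3))**2 = (-145 + (-1/3 - 5*(-3/5 + 9/5 + 49/5 - 21/5)/3))**2 = (-145 + (-1/3 - 5/3*34/5))**2 = (-145 + (-1/3 - 34/3))**2 = (-145 - 35/3)**2 = (-470/3)**2 = 220900/9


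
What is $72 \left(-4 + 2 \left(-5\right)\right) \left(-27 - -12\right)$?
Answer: $15120$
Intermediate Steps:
$72 \left(-4 + 2 \left(-5\right)\right) \left(-27 - -12\right) = 72 \left(-4 - 10\right) \left(-27 + 12\right) = 72 \left(-14\right) \left(-15\right) = \left(-1008\right) \left(-15\right) = 15120$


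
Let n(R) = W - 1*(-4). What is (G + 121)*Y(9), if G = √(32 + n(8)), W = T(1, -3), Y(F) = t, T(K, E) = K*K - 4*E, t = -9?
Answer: -1152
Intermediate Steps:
T(K, E) = K² - 4*E
Y(F) = -9
W = 13 (W = 1² - 4*(-3) = 1 + 12 = 13)
n(R) = 17 (n(R) = 13 - 1*(-4) = 13 + 4 = 17)
G = 7 (G = √(32 + 17) = √49 = 7)
(G + 121)*Y(9) = (7 + 121)*(-9) = 128*(-9) = -1152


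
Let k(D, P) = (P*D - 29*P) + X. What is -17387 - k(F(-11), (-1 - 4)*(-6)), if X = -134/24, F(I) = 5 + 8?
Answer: -202817/12 ≈ -16901.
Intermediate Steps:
F(I) = 13
X = -67/12 (X = -134*1/24 = -67/12 ≈ -5.5833)
k(D, P) = -67/12 - 29*P + D*P (k(D, P) = (P*D - 29*P) - 67/12 = (D*P - 29*P) - 67/12 = (-29*P + D*P) - 67/12 = -67/12 - 29*P + D*P)
-17387 - k(F(-11), (-1 - 4)*(-6)) = -17387 - (-67/12 - 29*(-1 - 4)*(-6) + 13*((-1 - 4)*(-6))) = -17387 - (-67/12 - (-145)*(-6) + 13*(-5*(-6))) = -17387 - (-67/12 - 29*30 + 13*30) = -17387 - (-67/12 - 870 + 390) = -17387 - 1*(-5827/12) = -17387 + 5827/12 = -202817/12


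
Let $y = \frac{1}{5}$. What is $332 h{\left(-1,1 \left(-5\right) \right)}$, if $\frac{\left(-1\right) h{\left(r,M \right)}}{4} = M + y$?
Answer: $\frac{31872}{5} \approx 6374.4$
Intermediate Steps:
$y = \frac{1}{5} \approx 0.2$
$h{\left(r,M \right)} = - \frac{4}{5} - 4 M$ ($h{\left(r,M \right)} = - 4 \left(M + \frac{1}{5}\right) = - 4 \left(\frac{1}{5} + M\right) = - \frac{4}{5} - 4 M$)
$332 h{\left(-1,1 \left(-5\right) \right)} = 332 \left(- \frac{4}{5} - 4 \cdot 1 \left(-5\right)\right) = 332 \left(- \frac{4}{5} - -20\right) = 332 \left(- \frac{4}{5} + 20\right) = 332 \cdot \frac{96}{5} = \frac{31872}{5}$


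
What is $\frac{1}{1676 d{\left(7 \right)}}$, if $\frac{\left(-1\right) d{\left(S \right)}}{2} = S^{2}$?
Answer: $- \frac{1}{164248} \approx -6.0884 \cdot 10^{-6}$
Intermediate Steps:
$d{\left(S \right)} = - 2 S^{2}$
$\frac{1}{1676 d{\left(7 \right)}} = \frac{1}{1676 \left(- 2 \cdot 7^{2}\right)} = \frac{1}{1676 \left(\left(-2\right) 49\right)} = \frac{1}{1676 \left(-98\right)} = \frac{1}{-164248} = - \frac{1}{164248}$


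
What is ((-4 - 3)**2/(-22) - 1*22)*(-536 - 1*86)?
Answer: 165763/11 ≈ 15069.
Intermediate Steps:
((-4 - 3)**2/(-22) - 1*22)*(-536 - 1*86) = ((-7)**2*(-1/22) - 22)*(-536 - 86) = (49*(-1/22) - 22)*(-622) = (-49/22 - 22)*(-622) = -533/22*(-622) = 165763/11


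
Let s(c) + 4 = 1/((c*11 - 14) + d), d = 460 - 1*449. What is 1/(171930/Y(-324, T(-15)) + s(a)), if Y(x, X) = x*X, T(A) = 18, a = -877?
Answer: -4689900/157020461 ≈ -0.029868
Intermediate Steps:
d = 11 (d = 460 - 449 = 11)
Y(x, X) = X*x
s(c) = -4 + 1/(-3 + 11*c) (s(c) = -4 + 1/((c*11 - 14) + 11) = -4 + 1/((11*c - 14) + 11) = -4 + 1/((-14 + 11*c) + 11) = -4 + 1/(-3 + 11*c))
1/(171930/Y(-324, T(-15)) + s(a)) = 1/(171930/((18*(-324))) + (13 - 44*(-877))/(-3 + 11*(-877))) = 1/(171930/(-5832) + (13 + 38588)/(-3 - 9647)) = 1/(171930*(-1/5832) + 38601/(-9650)) = 1/(-28655/972 - 1/9650*38601) = 1/(-28655/972 - 38601/9650) = 1/(-157020461/4689900) = -4689900/157020461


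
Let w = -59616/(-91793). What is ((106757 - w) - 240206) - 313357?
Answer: -1783205338/3991 ≈ -4.4681e+5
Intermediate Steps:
w = 2592/3991 (w = -59616*(-1/91793) = 2592/3991 ≈ 0.64946)
((106757 - w) - 240206) - 313357 = ((106757 - 1*2592/3991) - 240206) - 313357 = ((106757 - 2592/3991) - 240206) - 313357 = (426064595/3991 - 240206) - 313357 = -532597551/3991 - 313357 = -1783205338/3991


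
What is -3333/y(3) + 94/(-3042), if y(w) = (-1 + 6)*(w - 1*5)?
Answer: 5069023/15210 ≈ 333.27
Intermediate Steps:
y(w) = -25 + 5*w (y(w) = 5*(w - 5) = 5*(-5 + w) = -25 + 5*w)
-3333/y(3) + 94/(-3042) = -3333/(-25 + 5*3) + 94/(-3042) = -3333/(-25 + 15) + 94*(-1/3042) = -3333/(-10) - 47/1521 = -3333*(-1/10) - 47/1521 = 3333/10 - 47/1521 = 5069023/15210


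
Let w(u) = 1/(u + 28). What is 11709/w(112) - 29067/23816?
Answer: 39040587093/23816 ≈ 1.6393e+6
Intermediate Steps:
w(u) = 1/(28 + u)
11709/w(112) - 29067/23816 = 11709/(1/(28 + 112)) - 29067/23816 = 11709/(1/140) - 29067*1/23816 = 11709/(1/140) - 29067/23816 = 11709*140 - 29067/23816 = 1639260 - 29067/23816 = 39040587093/23816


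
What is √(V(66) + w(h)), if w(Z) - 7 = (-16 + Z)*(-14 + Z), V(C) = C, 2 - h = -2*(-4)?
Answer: 3*√57 ≈ 22.650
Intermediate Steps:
h = -6 (h = 2 - (-2)*(-4) = 2 - 1*8 = 2 - 8 = -6)
w(Z) = 7 + (-16 + Z)*(-14 + Z)
√(V(66) + w(h)) = √(66 + (231 + (-6)² - 30*(-6))) = √(66 + (231 + 36 + 180)) = √(66 + 447) = √513 = 3*√57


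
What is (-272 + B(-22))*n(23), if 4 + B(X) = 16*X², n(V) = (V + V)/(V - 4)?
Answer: 343528/19 ≈ 18080.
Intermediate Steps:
n(V) = 2*V/(-4 + V) (n(V) = (2*V)/(-4 + V) = 2*V/(-4 + V))
B(X) = -4 + 16*X²
(-272 + B(-22))*n(23) = (-272 + (-4 + 16*(-22)²))*(2*23/(-4 + 23)) = (-272 + (-4 + 16*484))*(2*23/19) = (-272 + (-4 + 7744))*(2*23*(1/19)) = (-272 + 7740)*(46/19) = 7468*(46/19) = 343528/19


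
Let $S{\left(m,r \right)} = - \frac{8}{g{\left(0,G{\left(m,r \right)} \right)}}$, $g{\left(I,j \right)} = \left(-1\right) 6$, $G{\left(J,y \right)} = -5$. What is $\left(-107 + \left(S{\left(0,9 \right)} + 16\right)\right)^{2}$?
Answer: $\frac{72361}{9} \approx 8040.1$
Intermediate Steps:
$g{\left(I,j \right)} = -6$
$S{\left(m,r \right)} = \frac{4}{3}$ ($S{\left(m,r \right)} = - \frac{8}{-6} = \left(-8\right) \left(- \frac{1}{6}\right) = \frac{4}{3}$)
$\left(-107 + \left(S{\left(0,9 \right)} + 16\right)\right)^{2} = \left(-107 + \left(\frac{4}{3} + 16\right)\right)^{2} = \left(-107 + \frac{52}{3}\right)^{2} = \left(- \frac{269}{3}\right)^{2} = \frac{72361}{9}$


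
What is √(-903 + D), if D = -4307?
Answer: I*√5210 ≈ 72.18*I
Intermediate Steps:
√(-903 + D) = √(-903 - 4307) = √(-5210) = I*√5210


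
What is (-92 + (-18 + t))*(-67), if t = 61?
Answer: 3283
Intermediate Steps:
(-92 + (-18 + t))*(-67) = (-92 + (-18 + 61))*(-67) = (-92 + 43)*(-67) = -49*(-67) = 3283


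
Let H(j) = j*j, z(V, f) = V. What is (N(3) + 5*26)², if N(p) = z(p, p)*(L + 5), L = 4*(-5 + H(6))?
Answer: 267289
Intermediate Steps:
H(j) = j²
L = 124 (L = 4*(-5 + 6²) = 4*(-5 + 36) = 4*31 = 124)
N(p) = 129*p (N(p) = p*(124 + 5) = p*129 = 129*p)
(N(3) + 5*26)² = (129*3 + 5*26)² = (387 + 130)² = 517² = 267289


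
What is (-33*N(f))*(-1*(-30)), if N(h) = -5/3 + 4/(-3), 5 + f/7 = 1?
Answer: 2970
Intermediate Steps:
f = -28 (f = -35 + 7*1 = -35 + 7 = -28)
N(h) = -3 (N(h) = -5*1/3 + 4*(-1/3) = -5/3 - 4/3 = -3)
(-33*N(f))*(-1*(-30)) = (-33*(-3))*(-1*(-30)) = 99*30 = 2970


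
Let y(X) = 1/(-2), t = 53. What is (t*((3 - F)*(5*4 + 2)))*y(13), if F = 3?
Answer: 0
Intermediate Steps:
y(X) = -1/2
(t*((3 - F)*(5*4 + 2)))*y(13) = (53*((3 - 1*3)*(5*4 + 2)))*(-1/2) = (53*((3 - 3)*(20 + 2)))*(-1/2) = (53*(0*22))*(-1/2) = (53*0)*(-1/2) = 0*(-1/2) = 0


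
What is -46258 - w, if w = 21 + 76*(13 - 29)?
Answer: -45063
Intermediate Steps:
w = -1195 (w = 21 + 76*(-16) = 21 - 1216 = -1195)
-46258 - w = -46258 - 1*(-1195) = -46258 + 1195 = -45063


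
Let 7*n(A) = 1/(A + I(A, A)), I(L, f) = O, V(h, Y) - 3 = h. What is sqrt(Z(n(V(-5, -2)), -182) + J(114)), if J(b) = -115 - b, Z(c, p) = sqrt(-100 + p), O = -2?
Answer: sqrt(-229 + I*sqrt(282)) ≈ 0.55448 + 15.143*I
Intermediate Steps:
V(h, Y) = 3 + h
I(L, f) = -2
n(A) = 1/(7*(-2 + A)) (n(A) = 1/(7*(A - 2)) = 1/(7*(-2 + A)))
sqrt(Z(n(V(-5, -2)), -182) + J(114)) = sqrt(sqrt(-100 - 182) + (-115 - 1*114)) = sqrt(sqrt(-282) + (-115 - 114)) = sqrt(I*sqrt(282) - 229) = sqrt(-229 + I*sqrt(282))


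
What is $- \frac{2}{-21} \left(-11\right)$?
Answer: $- \frac{22}{21} \approx -1.0476$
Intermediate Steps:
$- \frac{2}{-21} \left(-11\right) = \left(-2\right) \left(- \frac{1}{21}\right) \left(-11\right) = \frac{2}{21} \left(-11\right) = - \frac{22}{21}$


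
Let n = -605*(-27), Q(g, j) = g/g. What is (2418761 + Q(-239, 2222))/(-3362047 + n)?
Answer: -1209381/1672856 ≈ -0.72294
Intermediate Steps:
Q(g, j) = 1
n = 16335
(2418761 + Q(-239, 2222))/(-3362047 + n) = (2418761 + 1)/(-3362047 + 16335) = 2418762/(-3345712) = 2418762*(-1/3345712) = -1209381/1672856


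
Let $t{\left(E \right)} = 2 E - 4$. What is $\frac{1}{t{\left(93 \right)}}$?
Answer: $\frac{1}{182} \approx 0.0054945$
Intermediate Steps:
$t{\left(E \right)} = -4 + 2 E$
$\frac{1}{t{\left(93 \right)}} = \frac{1}{-4 + 2 \cdot 93} = \frac{1}{-4 + 186} = \frac{1}{182}$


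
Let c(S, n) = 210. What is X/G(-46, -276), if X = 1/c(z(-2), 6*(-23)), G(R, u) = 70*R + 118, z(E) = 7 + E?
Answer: -1/651420 ≈ -1.5351e-6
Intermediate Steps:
G(R, u) = 118 + 70*R
X = 1/210 ≈ 0.0047619
X/G(-46, -276) = 1/(210*(118 + 70*(-46))) = 1/(210*(118 - 3220)) = (1/210)/(-3102) = (1/210)*(-1/3102) = -1/651420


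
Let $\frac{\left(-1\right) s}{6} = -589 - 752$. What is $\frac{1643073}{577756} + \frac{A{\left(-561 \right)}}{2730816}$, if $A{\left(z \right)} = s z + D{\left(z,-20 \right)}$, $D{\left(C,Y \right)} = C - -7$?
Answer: $\frac{58710358169}{49304541528} \approx 1.1908$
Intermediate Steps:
$D{\left(C,Y \right)} = 7 + C$ ($D{\left(C,Y \right)} = C + 7 = 7 + C$)
$s = 8046$ ($s = - 6 \left(-589 - 752\right) = \left(-6\right) \left(-1341\right) = 8046$)
$A{\left(z \right)} = 7 + 8047 z$ ($A{\left(z \right)} = 8046 z + \left(7 + z\right) = 7 + 8047 z$)
$\frac{1643073}{577756} + \frac{A{\left(-561 \right)}}{2730816} = \frac{1643073}{577756} + \frac{7 + 8047 \left(-561\right)}{2730816} = 1643073 \cdot \frac{1}{577756} + \left(7 - 4514367\right) \frac{1}{2730816} = \frac{1643073}{577756} - \frac{564295}{341352} = \frac{58710358169}{49304541528}$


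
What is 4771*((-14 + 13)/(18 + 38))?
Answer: -4771/56 ≈ -85.196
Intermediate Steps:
4771*((-14 + 13)/(18 + 38)) = 4771*(-1/56) = -4771/56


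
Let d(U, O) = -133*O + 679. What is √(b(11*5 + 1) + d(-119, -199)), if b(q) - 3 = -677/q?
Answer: √21275338/28 ≈ 164.73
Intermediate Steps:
d(U, O) = 679 - 133*O
b(q) = 3 - 677/q
√(b(11*5 + 1) + d(-119, -199)) = √((3 - 677/(11*5 + 1)) + (679 - 133*(-199))) = √((3 - 677/(55 + 1)) + (679 + 26467)) = √((3 - 677/56) + 27146) = √(-509/56 + 27146) = √(1519667/56) = √21275338/28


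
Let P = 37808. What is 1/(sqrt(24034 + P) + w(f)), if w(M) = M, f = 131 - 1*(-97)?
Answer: -38/1643 + sqrt(61842)/9858 ≈ 0.0020978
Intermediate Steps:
f = 228 (f = 131 + 97 = 228)
1/(sqrt(24034 + P) + w(f)) = 1/(sqrt(24034 + 37808) + 228) = 1/(sqrt(61842) + 228) = 1/(228 + sqrt(61842))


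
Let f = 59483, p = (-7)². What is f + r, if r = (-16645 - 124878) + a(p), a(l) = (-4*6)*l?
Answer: -83216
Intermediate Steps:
p = 49
a(l) = -24*l
r = -142699 (r = (-16645 - 124878) - 24*49 = -141523 - 1176 = -142699)
f + r = 59483 - 142699 = -83216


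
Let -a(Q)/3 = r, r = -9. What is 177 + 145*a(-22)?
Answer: 4092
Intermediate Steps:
a(Q) = 27 (a(Q) = -3*(-9) = 27)
177 + 145*a(-22) = 177 + 145*27 = 177 + 3915 = 4092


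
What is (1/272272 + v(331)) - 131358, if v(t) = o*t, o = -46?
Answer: -39910718847/272272 ≈ -1.4658e+5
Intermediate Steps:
v(t) = -46*t
(1/272272 + v(331)) - 131358 = (1/272272 - 46*331) - 131358 = (1/272272 - 15226) - 131358 = -4145613471/272272 - 131358 = -39910718847/272272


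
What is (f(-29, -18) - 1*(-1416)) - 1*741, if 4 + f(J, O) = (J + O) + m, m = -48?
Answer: 576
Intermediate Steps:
f(J, O) = -52 + J + O (f(J, O) = -4 + ((J + O) - 48) = -4 + (-48 + J + O) = -52 + J + O)
(f(-29, -18) - 1*(-1416)) - 1*741 = ((-52 - 29 - 18) - 1*(-1416)) - 1*741 = (-99 + 1416) - 741 = 1317 - 741 = 576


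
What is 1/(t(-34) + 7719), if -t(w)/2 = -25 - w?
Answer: 1/7701 ≈ 0.00012985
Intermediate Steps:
t(w) = 50 + 2*w (t(w) = -2*(-25 - w) = 50 + 2*w)
1/(t(-34) + 7719) = 1/((50 + 2*(-34)) + 7719) = 1/((50 - 68) + 7719) = 1/(-18 + 7719) = 1/7701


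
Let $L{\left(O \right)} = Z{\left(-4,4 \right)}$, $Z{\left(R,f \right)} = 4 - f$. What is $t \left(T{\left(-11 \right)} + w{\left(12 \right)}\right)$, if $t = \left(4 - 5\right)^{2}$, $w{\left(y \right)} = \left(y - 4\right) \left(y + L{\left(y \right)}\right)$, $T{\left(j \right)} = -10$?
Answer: $86$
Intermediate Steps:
$L{\left(O \right)} = 0$ ($L{\left(O \right)} = 4 - 4 = 0$)
$w{\left(y \right)} = y \left(-4 + y\right)$ ($w{\left(y \right)} = \left(y - 4\right) \left(y + 0\right) = \left(-4 + y\right) y = y \left(-4 + y\right)$)
$t = 1$ ($t = \left(-1\right)^{2} = 1$)
$t \left(T{\left(-11 \right)} + w{\left(12 \right)}\right) = 1 \left(-10 + 12 \left(-4 + 12\right)\right) = 1 \left(-10 + 12 \cdot 8\right) = 1 \left(-10 + 96\right) = 1 \cdot 86 = 86$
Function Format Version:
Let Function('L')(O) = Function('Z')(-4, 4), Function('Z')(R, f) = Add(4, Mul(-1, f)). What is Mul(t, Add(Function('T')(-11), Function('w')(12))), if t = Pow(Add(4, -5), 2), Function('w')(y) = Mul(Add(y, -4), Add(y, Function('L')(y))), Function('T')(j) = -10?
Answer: 86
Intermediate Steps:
Function('L')(O) = 0 (Function('L')(O) = Add(4, Mul(-1, 4)) = Add(4, -4) = 0)
Function('w')(y) = Mul(y, Add(-4, y)) (Function('w')(y) = Mul(Add(y, -4), Add(y, 0)) = Mul(Add(-4, y), y) = Mul(y, Add(-4, y)))
t = 1 (t = Pow(-1, 2) = 1)
Mul(t, Add(Function('T')(-11), Function('w')(12))) = Mul(1, Add(-10, Mul(12, Add(-4, 12)))) = Mul(1, Add(-10, Mul(12, 8))) = Mul(1, Add(-10, 96)) = Mul(1, 86) = 86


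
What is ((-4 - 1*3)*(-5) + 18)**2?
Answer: 2809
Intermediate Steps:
((-4 - 1*3)*(-5) + 18)**2 = ((-4 - 3)*(-5) + 18)**2 = (-7*(-5) + 18)**2 = (35 + 18)**2 = 53**2 = 2809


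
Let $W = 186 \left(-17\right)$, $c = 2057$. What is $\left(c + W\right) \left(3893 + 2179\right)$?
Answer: $-6709560$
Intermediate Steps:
$W = -3162$
$\left(c + W\right) \left(3893 + 2179\right) = \left(2057 - 3162\right) \left(3893 + 2179\right) = \left(-1105\right) 6072 = -6709560$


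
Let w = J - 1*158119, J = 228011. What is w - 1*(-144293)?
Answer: 214185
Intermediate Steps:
w = 69892 (w = 228011 - 1*158119 = 228011 - 158119 = 69892)
w - 1*(-144293) = 69892 - 1*(-144293) = 69892 + 144293 = 214185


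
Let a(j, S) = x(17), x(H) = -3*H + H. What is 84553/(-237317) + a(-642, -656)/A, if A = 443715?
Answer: -37525503173/105301112655 ≈ -0.35636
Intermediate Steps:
x(H) = -2*H
a(j, S) = -34 (a(j, S) = -2*17 = -34)
84553/(-237317) + a(-642, -656)/A = 84553/(-237317) - 34/443715 = 84553*(-1/237317) - 34*1/443715 = -84553/237317 - 34/443715 = -37525503173/105301112655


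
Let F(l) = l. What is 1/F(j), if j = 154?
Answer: 1/154 ≈ 0.0064935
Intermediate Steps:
1/F(j) = 1/154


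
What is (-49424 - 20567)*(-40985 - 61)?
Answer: 2872850586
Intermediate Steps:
(-49424 - 20567)*(-40985 - 61) = -69991*(-41046) = 2872850586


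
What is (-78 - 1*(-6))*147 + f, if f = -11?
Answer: -10595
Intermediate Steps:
(-78 - 1*(-6))*147 + f = (-78 - 1*(-6))*147 - 11 = (-78 + 6)*147 - 11 = -72*147 - 11 = -10584 - 11 = -10595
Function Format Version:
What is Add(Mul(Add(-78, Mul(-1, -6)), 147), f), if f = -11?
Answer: -10595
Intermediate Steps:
Add(Mul(Add(-78, Mul(-1, -6)), 147), f) = Add(Mul(Add(-78, Mul(-1, -6)), 147), -11) = Add(Mul(Add(-78, 6), 147), -11) = Add(Mul(-72, 147), -11) = Add(-10584, -11) = -10595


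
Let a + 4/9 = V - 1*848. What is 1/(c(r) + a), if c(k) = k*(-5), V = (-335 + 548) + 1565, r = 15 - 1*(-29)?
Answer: 9/6386 ≈ 0.0014093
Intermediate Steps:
r = 44 (r = 15 + 29 = 44)
V = 1778 (V = 213 + 1565 = 1778)
c(k) = -5*k
a = 8366/9 (a = -4/9 + (1778 - 1*848) = -4/9 + (1778 - 848) = -4/9 + 930 = 8366/9 ≈ 929.56)
1/(c(r) + a) = 1/(-5*44 + 8366/9) = 1/(-220 + 8366/9) = 1/(6386/9) = 9/6386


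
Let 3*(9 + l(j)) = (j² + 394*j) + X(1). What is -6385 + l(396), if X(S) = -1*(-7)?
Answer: 293665/3 ≈ 97888.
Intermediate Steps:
X(S) = 7
l(j) = -20/3 + j²/3 + 394*j/3 (l(j) = -9 + ((j² + 394*j) + 7)/3 = -9 + (7 + j² + 394*j)/3 = -9 + (7/3 + j²/3 + 394*j/3) = -20/3 + j²/3 + 394*j/3)
-6385 + l(396) = -6385 + (-20/3 + (⅓)*396² + (394/3)*396) = -6385 + (-20/3 + (⅓)*156816 + 52008) = -6385 + (-20/3 + 52272 + 52008) = -6385 + 312820/3 = 293665/3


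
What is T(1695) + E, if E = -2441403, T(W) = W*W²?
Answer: 4867335972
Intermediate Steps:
T(W) = W³
T(1695) + E = 1695³ - 2441403 = 4869777375 - 2441403 = 4867335972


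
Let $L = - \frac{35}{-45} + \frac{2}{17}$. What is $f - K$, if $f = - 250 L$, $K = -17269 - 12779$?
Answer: $\frac{4563094}{153} \approx 29824.0$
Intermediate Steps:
$L = \frac{137}{153}$ ($L = \left(-35\right) \left(- \frac{1}{45}\right) + 2 \cdot \frac{1}{17} = \frac{7}{9} + \frac{2}{17} = \frac{137}{153} \approx 0.89542$)
$K = -30048$
$f = - \frac{34250}{153}$ ($f = \left(-250\right) \frac{137}{153} = - \frac{34250}{153} \approx -223.86$)
$f - K = - \frac{34250}{153} - -30048 = - \frac{34250}{153} + 30048 = \frac{4563094}{153}$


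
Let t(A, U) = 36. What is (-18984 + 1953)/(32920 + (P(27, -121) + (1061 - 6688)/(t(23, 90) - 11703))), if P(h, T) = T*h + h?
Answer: -198700677/346282187 ≈ -0.57381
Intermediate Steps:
P(h, T) = h + T*h
(-18984 + 1953)/(32920 + (P(27, -121) + (1061 - 6688)/(t(23, 90) - 11703))) = (-18984 + 1953)/(32920 + (27*(1 - 121) + (1061 - 6688)/(36 - 11703))) = -17031/(32920 + (27*(-120) - 5627/(-11667))) = -17031/(32920 + (-3240 - 5627*(-1/11667))) = -17031/(32920 + (-3240 + 5627/11667)) = -17031/(32920 - 37795453/11667) = -17031/346282187/11667 = -17031*11667/346282187 = -198700677/346282187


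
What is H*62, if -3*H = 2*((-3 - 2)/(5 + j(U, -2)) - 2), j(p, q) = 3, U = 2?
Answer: 217/2 ≈ 108.50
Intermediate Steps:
H = 7/4 (H = -2*((-3 - 2)/(5 + 3) - 2)/3 = -2*(-5/8 - 2)/3 = -2*(-21)/(3*8) = -1/3*(-21/4) = 7/4 ≈ 1.7500)
H*62 = (7/4)*62 = 217/2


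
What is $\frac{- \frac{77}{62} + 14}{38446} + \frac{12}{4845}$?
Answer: $\frac{10812073}{3849597980} \approx 0.0028086$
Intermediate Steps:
$\frac{- \frac{77}{62} + 14}{38446} + \frac{12}{4845} = \left(\left(-77\right) \frac{1}{62} + 14\right) \frac{1}{38446} + 12 \cdot \frac{1}{4845} = \left(- \frac{77}{62} + 14\right) \frac{1}{38446} + \frac{4}{1615} = \frac{791}{62} \cdot \frac{1}{38446} + \frac{4}{1615} = \frac{791}{2383652} + \frac{4}{1615} = \frac{10812073}{3849597980}$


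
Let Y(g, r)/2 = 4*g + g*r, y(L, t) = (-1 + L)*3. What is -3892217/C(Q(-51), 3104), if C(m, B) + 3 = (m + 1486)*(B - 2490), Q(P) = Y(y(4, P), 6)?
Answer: -3892217/1022921 ≈ -3.8050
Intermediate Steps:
y(L, t) = -3 + 3*L
Y(g, r) = 8*g + 2*g*r (Y(g, r) = 2*(4*g + g*r) = 8*g + 2*g*r)
Q(P) = 180 (Q(P) = 2*(-3 + 3*4)*(4 + 6) = 2*(-3 + 12)*10 = 2*9*10 = 180)
C(m, B) = -3 + (-2490 + B)*(1486 + m) (C(m, B) = -3 + (m + 1486)*(B - 2490) = -3 + (1486 + m)*(-2490 + B) = -3 + (-2490 + B)*(1486 + m))
-3892217/C(Q(-51), 3104) = -3892217/(-3700143 - 2490*180 + 1486*3104 + 3104*180) = -3892217/(-3700143 - 448200 + 4612544 + 558720) = -3892217/1022921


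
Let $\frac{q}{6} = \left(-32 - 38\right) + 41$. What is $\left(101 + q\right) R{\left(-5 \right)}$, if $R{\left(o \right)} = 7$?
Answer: $-511$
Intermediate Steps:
$q = -174$ ($q = 6 \left(\left(-32 - 38\right) + 41\right) = 6 \left(-70 + 41\right) = 6 \left(-29\right) = -174$)
$\left(101 + q\right) R{\left(-5 \right)} = \left(101 - 174\right) 7 = \left(-73\right) 7 = -511$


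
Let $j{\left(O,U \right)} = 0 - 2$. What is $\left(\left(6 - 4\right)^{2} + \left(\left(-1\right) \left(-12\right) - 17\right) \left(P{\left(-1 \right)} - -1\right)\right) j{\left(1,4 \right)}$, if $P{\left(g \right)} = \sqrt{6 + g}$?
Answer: $2 + 10 \sqrt{5} \approx 24.361$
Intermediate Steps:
$j{\left(O,U \right)} = -2$
$\left(\left(6 - 4\right)^{2} + \left(\left(-1\right) \left(-12\right) - 17\right) \left(P{\left(-1 \right)} - -1\right)\right) j{\left(1,4 \right)} = \left(\left(6 - 4\right)^{2} + \left(\left(-1\right) \left(-12\right) - 17\right) \left(\sqrt{6 - 1} - -1\right)\right) \left(-2\right) = \left(2^{2} + \left(12 - 17\right) \left(\sqrt{5} + \left(-7 + 8\right)\right)\right) \left(-2\right) = \left(4 - 5 \left(\sqrt{5} + 1\right)\right) \left(-2\right) = \left(4 - 5 \left(1 + \sqrt{5}\right)\right) \left(-2\right) = \left(4 - \left(5 + 5 \sqrt{5}\right)\right) \left(-2\right) = \left(-1 - 5 \sqrt{5}\right) \left(-2\right) = 2 + 10 \sqrt{5}$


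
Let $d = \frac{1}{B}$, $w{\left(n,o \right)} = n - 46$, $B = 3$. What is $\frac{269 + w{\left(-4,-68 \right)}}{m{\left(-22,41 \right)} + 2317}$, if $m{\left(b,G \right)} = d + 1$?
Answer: $\frac{657}{6955} \approx 0.094464$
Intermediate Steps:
$w{\left(n,o \right)} = -46 + n$
$d = \frac{1}{3} \approx 0.33333$
$m{\left(b,G \right)} = \frac{4}{3}$ ($m{\left(b,G \right)} = \frac{1}{3} + 1 = \frac{4}{3}$)
$\frac{269 + w{\left(-4,-68 \right)}}{m{\left(-22,41 \right)} + 2317} = \frac{269 - 50}{\frac{4}{3} + 2317} = \frac{269 - 50}{\frac{6955}{3}} = 219 \cdot \frac{3}{6955} = \frac{657}{6955}$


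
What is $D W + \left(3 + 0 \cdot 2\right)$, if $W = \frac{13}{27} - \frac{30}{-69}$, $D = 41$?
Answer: $\frac{25192}{621} \approx 40.567$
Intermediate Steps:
$W = \frac{569}{621}$ ($W = 13 \cdot \frac{1}{27} - - \frac{10}{23} = \frac{13}{27} + \frac{10}{23} = \frac{569}{621} \approx 0.91626$)
$D W + \left(3 + 0 \cdot 2\right) = 41 \cdot \frac{569}{621} + \left(3 + 0 \cdot 2\right) = \frac{23329}{621} + \left(3 + 0\right) = \frac{23329}{621} + 3 = \frac{25192}{621}$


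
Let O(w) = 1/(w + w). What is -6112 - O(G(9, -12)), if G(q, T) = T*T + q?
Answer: -1870273/306 ≈ -6112.0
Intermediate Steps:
G(q, T) = q + T² (G(q, T) = T² + q = q + T²)
O(w) = 1/(2*w)
-6112 - O(G(9, -12)) = -6112 - 1/(2*(9 + (-12)²)) = -6112 - 1/(2*(9 + 144)) = -6112 - 1/(2*153) = -6112 - 1*1/306 = -6112 - 1/306 = -1870273/306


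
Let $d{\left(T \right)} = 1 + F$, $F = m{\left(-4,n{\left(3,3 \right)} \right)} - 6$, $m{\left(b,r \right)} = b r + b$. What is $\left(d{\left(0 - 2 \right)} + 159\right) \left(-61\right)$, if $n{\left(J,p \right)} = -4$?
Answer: $-10126$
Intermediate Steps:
$m{\left(b,r \right)} = b + b r$
$F = 6$ ($F = - 4 \left(1 - 4\right) - 6 = \left(-4\right) \left(-3\right) - 6 = 12 - 6 = 6$)
$d{\left(T \right)} = 7$ ($d{\left(T \right)} = 1 + 6 = 7$)
$\left(d{\left(0 - 2 \right)} + 159\right) \left(-61\right) = \left(7 + 159\right) \left(-61\right) = 166 \left(-61\right) = -10126$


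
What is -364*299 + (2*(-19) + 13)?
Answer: -108861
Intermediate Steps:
-364*299 + (2*(-19) + 13) = -108836 + (-38 + 13) = -108836 - 25 = -108861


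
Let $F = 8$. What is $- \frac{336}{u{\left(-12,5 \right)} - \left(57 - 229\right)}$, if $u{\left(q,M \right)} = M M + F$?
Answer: $- \frac{336}{205} \approx -1.639$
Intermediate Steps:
$u{\left(q,M \right)} = 8 + M^{2}$ ($u{\left(q,M \right)} = M M + 8 = M^{2} + 8 = 8 + M^{2}$)
$- \frac{336}{u{\left(-12,5 \right)} - \left(57 - 229\right)} = - \frac{336}{\left(8 + 5^{2}\right) - \left(57 - 229\right)} = - \frac{336}{\left(8 + 25\right) - \left(57 - 229\right)} = - \frac{336}{33 - -172} = - \frac{336}{33 + 172} = - \frac{336}{205}$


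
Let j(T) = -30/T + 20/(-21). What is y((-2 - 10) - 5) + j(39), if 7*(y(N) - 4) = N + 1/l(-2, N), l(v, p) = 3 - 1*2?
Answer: -2/273 ≈ -0.0073260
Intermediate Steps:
l(v, p) = 1 (l(v, p) = 3 - 2 = 1)
j(T) = -20/21 - 30/T (j(T) = -30/T + 20*(-1/21) = -30/T - 20/21 = -20/21 - 30/T)
y(N) = 29/7 + N/7 (y(N) = 4 + (N + 1/1)/7 = 4 + (N + 1)/7 = 4 + (1 + N)/7 = 4 + (⅐ + N/7) = 29/7 + N/7)
y((-2 - 10) - 5) + j(39) = (29/7 + ((-2 - 10) - 5)/7) + (-20/21 - 30/39) = (29/7 + (-12 - 5)/7) + (-20/21 - 30*1/39) = (29/7 + (⅐)*(-17)) + (-20/21 - 10/13) = (29/7 - 17/7) - 470/273 = 12/7 - 470/273 = -2/273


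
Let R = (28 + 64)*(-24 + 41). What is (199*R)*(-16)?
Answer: -4979776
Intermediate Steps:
R = 1564 (R = 92*17 = 1564)
(199*R)*(-16) = (199*1564)*(-16) = 311236*(-16) = -4979776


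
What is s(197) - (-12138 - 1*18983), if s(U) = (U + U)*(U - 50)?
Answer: 89039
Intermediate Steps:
s(U) = 2*U*(-50 + U) (s(U) = (2*U)*(-50 + U) = 2*U*(-50 + U))
s(197) - (-12138 - 1*18983) = 2*197*(-50 + 197) - (-12138 - 1*18983) = 2*197*147 - (-12138 - 18983) = 57918 - 1*(-31121) = 57918 + 31121 = 89039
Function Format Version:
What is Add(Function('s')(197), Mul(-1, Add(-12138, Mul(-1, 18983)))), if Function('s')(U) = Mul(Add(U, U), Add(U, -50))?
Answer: 89039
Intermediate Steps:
Function('s')(U) = Mul(2, U, Add(-50, U)) (Function('s')(U) = Mul(Mul(2, U), Add(-50, U)) = Mul(2, U, Add(-50, U)))
Add(Function('s')(197), Mul(-1, Add(-12138, Mul(-1, 18983)))) = Add(Mul(2, 197, Add(-50, 197)), Mul(-1, Add(-12138, Mul(-1, 18983)))) = Add(Mul(2, 197, 147), Mul(-1, Add(-12138, -18983))) = Add(57918, Mul(-1, -31121)) = Add(57918, 31121) = 89039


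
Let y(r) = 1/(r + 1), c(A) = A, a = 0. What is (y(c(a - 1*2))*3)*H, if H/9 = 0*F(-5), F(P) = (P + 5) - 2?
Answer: 0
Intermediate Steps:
F(P) = 3 + P (F(P) = (5 + P) - 2 = 3 + P)
H = 0 (H = 9*(0*(3 - 5)) = 9*(0*(-2)) = 9*0 = 0)
y(r) = 1/(1 + r)
(y(c(a - 1*2))*3)*H = (3/(1 + (0 - 1*2)))*0 = (3/(1 + (0 - 2)))*0 = (3/(1 - 2))*0 = (3/(-1))*0 = -1*3*0 = -3*0 = 0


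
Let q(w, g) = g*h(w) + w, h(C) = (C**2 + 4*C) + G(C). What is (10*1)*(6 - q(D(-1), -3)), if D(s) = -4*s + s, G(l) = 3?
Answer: 750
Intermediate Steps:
D(s) = -3*s
h(C) = 3 + C**2 + 4*C (h(C) = (C**2 + 4*C) + 3 = 3 + C**2 + 4*C)
q(w, g) = w + g*(3 + w**2 + 4*w) (q(w, g) = g*(3 + w**2 + 4*w) + w = w + g*(3 + w**2 + 4*w))
(10*1)*(6 - q(D(-1), -3)) = (10*1)*(6 - (-3*(-1) - 3*(3 + (-3*(-1))**2 + 4*(-3*(-1))))) = 10*(6 - (3 - 3*(3 + 3**2 + 4*3))) = 10*(6 - (3 - 3*(3 + 9 + 12))) = 10*(6 - (3 - 3*24)) = 10*(6 - (3 - 72)) = 10*(6 - 1*(-69)) = 10*(6 + 69) = 10*75 = 750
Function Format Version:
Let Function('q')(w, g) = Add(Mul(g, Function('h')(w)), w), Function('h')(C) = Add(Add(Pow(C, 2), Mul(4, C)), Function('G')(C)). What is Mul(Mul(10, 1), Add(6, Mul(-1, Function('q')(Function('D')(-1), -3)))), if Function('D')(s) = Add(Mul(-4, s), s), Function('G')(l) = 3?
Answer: 750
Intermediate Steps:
Function('D')(s) = Mul(-3, s)
Function('h')(C) = Add(3, Pow(C, 2), Mul(4, C)) (Function('h')(C) = Add(Add(Pow(C, 2), Mul(4, C)), 3) = Add(3, Pow(C, 2), Mul(4, C)))
Function('q')(w, g) = Add(w, Mul(g, Add(3, Pow(w, 2), Mul(4, w)))) (Function('q')(w, g) = Add(Mul(g, Add(3, Pow(w, 2), Mul(4, w))), w) = Add(w, Mul(g, Add(3, Pow(w, 2), Mul(4, w)))))
Mul(Mul(10, 1), Add(6, Mul(-1, Function('q')(Function('D')(-1), -3)))) = Mul(Mul(10, 1), Add(6, Mul(-1, Add(Mul(-3, -1), Mul(-3, Add(3, Pow(Mul(-3, -1), 2), Mul(4, Mul(-3, -1)))))))) = Mul(10, Add(6, Mul(-1, Add(3, Mul(-3, Add(3, Pow(3, 2), Mul(4, 3))))))) = Mul(10, Add(6, Mul(-1, Add(3, Mul(-3, Add(3, 9, 12)))))) = Mul(10, Add(6, Mul(-1, Add(3, Mul(-3, 24))))) = Mul(10, Add(6, Mul(-1, Add(3, -72)))) = Mul(10, Add(6, Mul(-1, -69))) = Mul(10, Add(6, 69)) = Mul(10, 75) = 750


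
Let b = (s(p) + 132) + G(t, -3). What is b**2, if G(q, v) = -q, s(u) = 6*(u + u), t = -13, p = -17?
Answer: 3481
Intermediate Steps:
s(u) = 12*u (s(u) = 6*(2*u) = 12*u)
b = -59 (b = (12*(-17) + 132) - 1*(-13) = (-204 + 132) + 13 = -72 + 13 = -59)
b**2 = (-59)**2 = 3481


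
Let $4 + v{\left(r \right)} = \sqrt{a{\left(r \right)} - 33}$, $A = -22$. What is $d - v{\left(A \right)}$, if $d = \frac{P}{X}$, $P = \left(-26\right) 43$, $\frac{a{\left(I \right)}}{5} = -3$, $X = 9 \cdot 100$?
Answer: $\frac{1241}{450} - 4 i \sqrt{3} \approx 2.7578 - 6.9282 i$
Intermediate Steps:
$X = 900$
$a{\left(I \right)} = -15$ ($a{\left(I \right)} = 5 \left(-3\right) = -15$)
$v{\left(r \right)} = -4 + 4 i \sqrt{3}$ ($v{\left(r \right)} = -4 + \sqrt{-15 - 33} = -4 + \sqrt{-48} = -4 + 4 i \sqrt{3}$)
$P = -1118$
$d = - \frac{559}{450}$ ($d = - \frac{1118}{900} = \left(-1118\right) \frac{1}{900} = - \frac{559}{450} \approx -1.2422$)
$d - v{\left(A \right)} = - \frac{559}{450} - \left(-4 + 4 i \sqrt{3}\right) = - \frac{559}{450} + \left(4 - 4 i \sqrt{3}\right) = \frac{1241}{450} - 4 i \sqrt{3}$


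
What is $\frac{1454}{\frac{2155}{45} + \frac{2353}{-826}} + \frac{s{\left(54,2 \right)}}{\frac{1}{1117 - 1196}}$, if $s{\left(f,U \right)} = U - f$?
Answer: $\frac{1386286568}{334829} \approx 4140.3$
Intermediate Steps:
$\frac{1454}{\frac{2155}{45} + \frac{2353}{-826}} + \frac{s{\left(54,2 \right)}}{\frac{1}{1117 - 1196}} = \frac{1454}{\frac{2155}{45} + \frac{2353}{-826}} + \frac{2 - 54}{\frac{1}{1117 - 1196}} = \frac{1454}{2155 \cdot \frac{1}{45} + 2353 \left(- \frac{1}{826}\right)} + \frac{2 - 54}{\frac{1}{-79}} = \frac{1454}{\frac{431}{9} - \frac{2353}{826}} - \frac{52}{- \frac{1}{79}} = \frac{1454}{\frac{334829}{7434}} - -4108 = 1454 \cdot \frac{7434}{334829} + 4108 = \frac{10809036}{334829} + 4108 = \frac{1386286568}{334829}$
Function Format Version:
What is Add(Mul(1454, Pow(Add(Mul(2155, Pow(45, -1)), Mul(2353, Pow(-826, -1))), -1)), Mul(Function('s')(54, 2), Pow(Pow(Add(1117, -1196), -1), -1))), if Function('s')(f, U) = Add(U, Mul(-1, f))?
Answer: Rational(1386286568, 334829) ≈ 4140.3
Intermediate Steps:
Add(Mul(1454, Pow(Add(Mul(2155, Pow(45, -1)), Mul(2353, Pow(-826, -1))), -1)), Mul(Function('s')(54, 2), Pow(Pow(Add(1117, -1196), -1), -1))) = Add(Mul(1454, Pow(Add(Mul(2155, Pow(45, -1)), Mul(2353, Pow(-826, -1))), -1)), Mul(Add(2, Mul(-1, 54)), Pow(Pow(Add(1117, -1196), -1), -1))) = Add(Mul(1454, Pow(Add(Mul(2155, Rational(1, 45)), Mul(2353, Rational(-1, 826))), -1)), Mul(Add(2, -54), Pow(Pow(-79, -1), -1))) = Add(Mul(1454, Pow(Add(Rational(431, 9), Rational(-2353, 826)), -1)), Mul(-52, Pow(Rational(-1, 79), -1))) = Add(Mul(1454, Pow(Rational(334829, 7434), -1)), Mul(-52, -79)) = Add(Mul(1454, Rational(7434, 334829)), 4108) = Add(Rational(10809036, 334829), 4108) = Rational(1386286568, 334829)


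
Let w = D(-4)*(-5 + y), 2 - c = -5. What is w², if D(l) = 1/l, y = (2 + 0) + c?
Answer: 1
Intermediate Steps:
c = 7 (c = 2 - 1*(-5) = 2 + 5 = 7)
y = 9 (y = (2 + 0) + 7 = 2 + 7 = 9)
D(l) = 1/l
w = -1 (w = (-5 + 9)/(-4) = -¼*4 = -1)
w² = (-1)² = 1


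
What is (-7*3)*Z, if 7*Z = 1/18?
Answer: -1/6 ≈ -0.16667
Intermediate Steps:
Z = 1/126 (Z = (1/7)/18 = (1/7)*(1/18) = 1/126 ≈ 0.0079365)
(-7*3)*Z = -7*3*(1/126) = -21*1/126 = -1/6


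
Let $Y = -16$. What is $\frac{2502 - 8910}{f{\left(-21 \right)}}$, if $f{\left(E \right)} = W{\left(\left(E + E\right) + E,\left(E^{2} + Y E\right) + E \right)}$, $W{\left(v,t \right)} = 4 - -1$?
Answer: $- \frac{6408}{5} \approx -1281.6$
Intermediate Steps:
$W{\left(v,t \right)} = 5$ ($W{\left(v,t \right)} = 4 + 1 = 5$)
$f{\left(E \right)} = 5$
$\frac{2502 - 8910}{f{\left(-21 \right)}} = \frac{2502 - 8910}{5} = \left(-6408\right) \frac{1}{5} = - \frac{6408}{5}$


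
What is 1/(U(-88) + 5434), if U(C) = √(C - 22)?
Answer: 247/1342203 - I*√110/29528466 ≈ 0.00018403 - 3.5519e-7*I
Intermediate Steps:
U(C) = √(-22 + C)
1/(U(-88) + 5434) = 1/(√(-22 - 88) + 5434) = 1/(√(-110) + 5434) = 1/(I*√110 + 5434) = 1/(5434 + I*√110)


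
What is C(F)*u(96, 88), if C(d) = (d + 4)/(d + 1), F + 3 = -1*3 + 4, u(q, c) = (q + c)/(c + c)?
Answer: -23/11 ≈ -2.0909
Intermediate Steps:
u(q, c) = (c + q)/(2*c) (u(q, c) = (c + q)/((2*c)) = (c + q)*(1/(2*c)) = (c + q)/(2*c))
F = -2 (F = -3 + (-1*3 + 4) = -3 + (-3 + 4) = -3 + 1 = -2)
C(d) = (4 + d)/(1 + d)
C(F)*u(96, 88) = ((4 - 2)/(1 - 2))*((1/2)*(88 + 96)/88) = (2/(-1))*((1/2)*(1/88)*184) = -1*2*(23/22) = -2*23/22 = -23/11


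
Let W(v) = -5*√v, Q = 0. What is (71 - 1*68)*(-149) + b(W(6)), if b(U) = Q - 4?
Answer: -451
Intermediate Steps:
b(U) = -4 (b(U) = 0 - 4 = -4)
(71 - 1*68)*(-149) + b(W(6)) = (71 - 1*68)*(-149) - 4 = (71 - 68)*(-149) - 4 = 3*(-149) - 4 = -447 - 4 = -451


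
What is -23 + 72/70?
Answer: -769/35 ≈ -21.971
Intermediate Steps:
-23 + 72/70 = -23 + 72*(1/70) = -23 + 36/35 = -769/35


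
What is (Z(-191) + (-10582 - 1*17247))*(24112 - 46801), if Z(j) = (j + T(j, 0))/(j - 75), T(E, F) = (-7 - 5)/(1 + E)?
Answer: 15955374258099/25270 ≈ 6.3140e+8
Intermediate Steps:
T(E, F) = -12/(1 + E)
Z(j) = (j - 12/(1 + j))/(-75 + j) (Z(j) = (j - 12/(1 + j))/(j - 75) = (j - 12/(1 + j))/(-75 + j))
(Z(-191) + (-10582 - 1*17247))*(24112 - 46801) = ((-12 - 191*(1 - 191))/((1 - 191)*(-75 - 191)) + (-10582 - 1*17247))*(24112 - 46801) = ((-12 - 191*(-190))/(-190*(-266)) + (-10582 - 17247))*(-22689) = (-1/190*(-1/266)*(-12 + 36290) - 27829)*(-22689) = (-1/190*(-1/266)*36278 - 27829)*(-22689) = (18139/25270 - 27829)*(-22689) = -703220691/25270*(-22689) = 15955374258099/25270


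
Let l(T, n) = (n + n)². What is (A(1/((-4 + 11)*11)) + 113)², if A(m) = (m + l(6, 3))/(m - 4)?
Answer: 1018758724/94249 ≈ 10809.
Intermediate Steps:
l(T, n) = 4*n² (l(T, n) = (2*n)² = 4*n²)
A(m) = (36 + m)/(-4 + m) (A(m) = (m + 4*3²)/(m - 4) = (m + 4*9)/(-4 + m) = (m + 36)/(-4 + m) = (36 + m)/(-4 + m))
(A(1/((-4 + 11)*11)) + 113)² = ((36 + 1/((-4 + 11)*11))/(-4 + 1/((-4 + 11)*11)) + 113)² = ((36 + (1/11)/7)/(-4 + (1/11)/7) + 113)² = ((36 + (⅐)*(1/11))/(-4 + (⅐)*(1/11)) + 113)² = ((36 + 1/77)/(-4 + 1/77) + 113)² = ((2773/77)/(-307/77) + 113)² = (-77/307*2773/77 + 113)² = (-2773/307 + 113)² = (31918/307)² = 1018758724/94249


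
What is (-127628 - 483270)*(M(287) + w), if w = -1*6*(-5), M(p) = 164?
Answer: -118514212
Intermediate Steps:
w = 30 (w = -6*(-5) = 30)
(-127628 - 483270)*(M(287) + w) = (-127628 - 483270)*(164 + 30) = -610898*194 = -118514212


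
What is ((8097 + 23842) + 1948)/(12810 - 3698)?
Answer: 33887/9112 ≈ 3.7189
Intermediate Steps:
((8097 + 23842) + 1948)/(12810 - 3698) = (31939 + 1948)/9112 = 33887*(1/9112) = 33887/9112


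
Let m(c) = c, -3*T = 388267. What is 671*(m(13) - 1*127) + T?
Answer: -617749/3 ≈ -2.0592e+5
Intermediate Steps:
T = -388267/3 (T = -1/3*388267 = -388267/3 ≈ -1.2942e+5)
671*(m(13) - 1*127) + T = 671*(13 - 1*127) - 388267/3 = 671*(13 - 127) - 388267/3 = 671*(-114) - 388267/3 = -76494 - 388267/3 = -617749/3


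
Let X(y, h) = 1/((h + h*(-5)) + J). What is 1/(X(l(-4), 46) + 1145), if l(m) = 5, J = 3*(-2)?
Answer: 190/217549 ≈ 0.00087337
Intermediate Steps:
J = -6
X(y, h) = 1/(-6 - 4*h) (X(y, h) = 1/((h + h*(-5)) - 6) = 1/((h - 5*h) - 6) = 1/(-4*h - 6) = 1/(-6 - 4*h))
1/(X(l(-4), 46) + 1145) = 1/(-1/(6 + 4*46) + 1145) = 1/(-1/(6 + 184) + 1145) = 1/(-1/190 + 1145) = 1/(217549/190) = 190/217549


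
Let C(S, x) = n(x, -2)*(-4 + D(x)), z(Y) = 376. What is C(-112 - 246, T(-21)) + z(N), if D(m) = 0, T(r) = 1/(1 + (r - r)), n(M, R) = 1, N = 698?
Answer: 372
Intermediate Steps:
T(r) = 1 (T(r) = 1/(1 + 0) = 1/1 = 1)
C(S, x) = -4 (C(S, x) = 1*(-4 + 0) = 1*(-4) = -4)
C(-112 - 246, T(-21)) + z(N) = -4 + 376 = 372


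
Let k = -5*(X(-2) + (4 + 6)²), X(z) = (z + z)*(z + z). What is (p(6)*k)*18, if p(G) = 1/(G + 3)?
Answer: -1160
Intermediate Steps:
p(G) = 1/(3 + G)
X(z) = 4*z² (X(z) = (2*z)*(2*z) = 4*z²)
k = -580 (k = -5*(4*(-2)² + (4 + 6)²) = -5*(4*4 + 10²) = -5*(16 + 100) = -5*116 = -580)
(p(6)*k)*18 = (-580/(3 + 6))*18 = (-580/9)*18 = ((⅑)*(-580))*18 = -580/9*18 = -1160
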